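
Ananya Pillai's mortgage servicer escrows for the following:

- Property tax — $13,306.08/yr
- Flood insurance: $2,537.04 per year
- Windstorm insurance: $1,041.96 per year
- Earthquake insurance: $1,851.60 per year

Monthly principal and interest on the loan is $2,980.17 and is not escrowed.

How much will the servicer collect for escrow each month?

$1,561.39

Property tax — $13,306.08 annually
Flood insurance — $2,537.04 annually
Windstorm insurance — $1,041.96 annually
Earthquake insurance — $1,851.60 annually
Annual escrow total = $13,306.08 + $2,537.04 + $1,041.96 + $1,851.60 = $18,736.68
Monthly = $18,736.68 / 12 = $1,561.39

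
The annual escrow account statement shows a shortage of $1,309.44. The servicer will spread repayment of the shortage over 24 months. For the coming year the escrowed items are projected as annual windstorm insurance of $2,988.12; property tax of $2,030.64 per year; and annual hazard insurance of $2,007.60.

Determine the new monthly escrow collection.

$640.09

Windstorm insurance = $2,988.12
Property tax = $2,030.64
Hazard insurance = $2,007.60
Yearly total = $7,026.36
Monthly = $7,026.36 ÷ 12 = $585.53
Monthly shortage recovery: $1,309.44 / 24 = $54.56
New monthly escrow = $585.53 + $54.56 = $640.09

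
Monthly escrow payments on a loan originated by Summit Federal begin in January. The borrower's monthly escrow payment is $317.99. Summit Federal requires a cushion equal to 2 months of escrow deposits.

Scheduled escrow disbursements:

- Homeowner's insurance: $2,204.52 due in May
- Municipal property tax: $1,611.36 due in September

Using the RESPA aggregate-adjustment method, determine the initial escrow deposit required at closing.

$1,589.95

Cushion = 2 × $317.99 = $635.98
Trial balance (start $0, +$317.99 each month, − disbursements):
  Jan: +$317.99 → $317.99
  Feb: +$317.99 → $635.98
  Mar: +$317.99 → $953.97
  Apr: +$317.99 → $1,271.96
  May: +$317.99 − $2,204.52 → -$614.57
  Jun: +$317.99 → -$296.58
  Jul: +$317.99 → $21.41
  Aug: +$317.99 → $339.40
  Sep: +$317.99 − $1,611.36 → -$953.97
  Oct: +$317.99 → -$635.98
  Nov: +$317.99 → -$317.99
  Dec: +$317.99 → $0.00
Lowest trial balance = -$953.97 (Sep)
Initial deposit = cushion − low point = $635.98 − (-$953.97) = $1,589.95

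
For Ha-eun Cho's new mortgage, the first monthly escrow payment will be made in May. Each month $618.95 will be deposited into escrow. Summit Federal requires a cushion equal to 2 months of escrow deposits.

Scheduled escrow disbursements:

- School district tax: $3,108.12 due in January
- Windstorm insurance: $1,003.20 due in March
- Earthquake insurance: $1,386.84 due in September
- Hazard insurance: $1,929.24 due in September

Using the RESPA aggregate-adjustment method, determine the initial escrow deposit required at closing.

$2,091.55

Cushion = 2 × $618.95 = $1,237.90
Trial balance (start $0, +$618.95 each month, − disbursements):
  May: +$618.95 → $618.95
  Jun: +$618.95 → $1,237.90
  Jul: +$618.95 → $1,856.85
  Aug: +$618.95 → $2,475.80
  Sep: +$618.95 − $3,316.08 → -$221.33
  Oct: +$618.95 → $397.62
  Nov: +$618.95 → $1,016.57
  Dec: +$618.95 → $1,635.52
  Jan: +$618.95 − $3,108.12 → -$853.65
  Feb: +$618.95 → -$234.70
  Mar: +$618.95 − $1,003.20 → -$618.95
  Apr: +$618.95 → $0.00
Lowest trial balance = -$853.65 (Jan)
Initial deposit = cushion − low point = $1,237.90 − (-$853.65) = $2,091.55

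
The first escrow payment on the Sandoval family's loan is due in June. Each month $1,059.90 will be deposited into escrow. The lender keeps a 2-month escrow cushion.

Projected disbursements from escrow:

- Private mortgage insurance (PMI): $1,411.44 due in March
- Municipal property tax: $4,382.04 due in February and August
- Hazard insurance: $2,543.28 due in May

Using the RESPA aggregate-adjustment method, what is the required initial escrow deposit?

Cushion = 2 × $1,059.90 = $2,119.80
Trial balance (start $0, +$1,059.90 each month, − disbursements):
  Jun: +$1,059.90 → $1,059.90
  Jul: +$1,059.90 → $2,119.80
  Aug: +$1,059.90 − $4,382.04 → -$1,202.34
  Sep: +$1,059.90 → -$142.44
  Oct: +$1,059.90 → $917.46
  Nov: +$1,059.90 → $1,977.36
  Dec: +$1,059.90 → $3,037.26
  Jan: +$1,059.90 → $4,097.16
  Feb: +$1,059.90 − $4,382.04 → $775.02
  Mar: +$1,059.90 − $1,411.44 → $423.48
  Apr: +$1,059.90 → $1,483.38
  May: +$1,059.90 − $2,543.28 → $0.00
Lowest trial balance = -$1,202.34 (Aug)
Initial deposit = cushion − low point = $2,119.80 − (-$1,202.34) = $3,322.14

$3,322.14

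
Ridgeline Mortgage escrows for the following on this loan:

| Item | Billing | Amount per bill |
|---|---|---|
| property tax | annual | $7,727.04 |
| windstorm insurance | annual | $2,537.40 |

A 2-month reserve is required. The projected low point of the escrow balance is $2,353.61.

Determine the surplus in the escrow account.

Property tax — $7,727.04 annually
Windstorm insurance — $2,537.40 annually
Total annual escrow = $10,264.44
Monthly = $10,264.44 / 12 = $855.37
Cushion = 2 × $855.37 = $1,710.74
Surplus = $2,353.61 − $1,710.74 = $642.87

$642.87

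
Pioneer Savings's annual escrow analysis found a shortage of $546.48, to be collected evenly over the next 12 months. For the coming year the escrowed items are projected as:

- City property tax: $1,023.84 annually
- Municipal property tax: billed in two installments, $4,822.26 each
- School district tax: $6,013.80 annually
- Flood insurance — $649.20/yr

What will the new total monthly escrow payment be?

$1,489.82

City property tax: $1,023.84/yr
Municipal property tax: $4,822.26 × 2 = $9,644.52/yr
School district tax: $6,013.80/yr
Flood insurance: $649.20/yr
Annual escrow total = $17,331.36
Monthly = $17,331.36 ÷ 12 = $1,444.28
Shortage spread = $546.48 ÷ 12 = $45.54/mo
Adjusted monthly = $1,444.28 + $45.54 = $1,489.82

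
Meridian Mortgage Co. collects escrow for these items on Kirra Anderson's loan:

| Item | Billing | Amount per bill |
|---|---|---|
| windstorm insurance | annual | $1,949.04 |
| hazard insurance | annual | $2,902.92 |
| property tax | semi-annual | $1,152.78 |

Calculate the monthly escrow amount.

$596.46

Windstorm insurance — $1,949.04 per year
Hazard insurance — $2,902.92 per year
Property tax — $1,152.78 × 2 = $2,305.56 per year
Yearly total = $1,949.04 + $2,902.92 + $2,305.56 = $7,157.52
Monthly escrow = $7,157.52 ÷ 12 = $596.46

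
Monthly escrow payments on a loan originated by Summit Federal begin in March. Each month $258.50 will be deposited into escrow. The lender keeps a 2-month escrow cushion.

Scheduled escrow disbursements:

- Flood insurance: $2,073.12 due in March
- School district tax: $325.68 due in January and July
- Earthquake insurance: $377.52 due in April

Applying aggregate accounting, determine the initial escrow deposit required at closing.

Cushion = 2 × $258.50 = $517.00
Trial balance (start $0, +$258.50 each month, − disbursements):
  Mar: +$258.50 − $2,073.12 → -$1,814.62
  Apr: +$258.50 − $377.52 → -$1,933.64
  May: +$258.50 → -$1,675.14
  Jun: +$258.50 → -$1,416.64
  Jul: +$258.50 − $325.68 → -$1,483.82
  Aug: +$258.50 → -$1,225.32
  Sep: +$258.50 → -$966.82
  Oct: +$258.50 → -$708.32
  Nov: +$258.50 → -$449.82
  Dec: +$258.50 → -$191.32
  Jan: +$258.50 − $325.68 → -$258.50
  Feb: +$258.50 → $0.00
Lowest trial balance = -$1,933.64 (Apr)
Initial deposit = cushion − low point = $517.00 − (-$1,933.64) = $2,450.64

$2,450.64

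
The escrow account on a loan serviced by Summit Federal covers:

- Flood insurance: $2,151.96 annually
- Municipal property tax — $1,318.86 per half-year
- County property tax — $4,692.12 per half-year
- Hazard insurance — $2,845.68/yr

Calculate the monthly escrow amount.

$1,418.30

Flood insurance = $2,151.96/yr
Municipal property tax = $1,318.86 × 2 = $2,637.72/yr
County property tax = $4,692.12 × 2 = $9,384.24/yr
Hazard insurance = $2,845.68/yr
Annual escrow total = $2,151.96 + $2,637.72 + $9,384.24 + $2,845.68 = $17,019.60
Base monthly escrow = $17,019.60 / 12 = $1,418.30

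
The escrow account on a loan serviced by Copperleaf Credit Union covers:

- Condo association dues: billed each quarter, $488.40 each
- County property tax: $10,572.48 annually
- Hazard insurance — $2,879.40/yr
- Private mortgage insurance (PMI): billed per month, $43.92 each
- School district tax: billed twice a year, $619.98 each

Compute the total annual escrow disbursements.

$17,172.48

Condo association dues: $488.40 × 4 = $1,953.60 per year
County property tax: $10,572.48 per year
Hazard insurance: $2,879.40 per year
Private mortgage insurance (PMI): $43.92 × 12 = $527.04 per year
School district tax: $619.98 × 2 = $1,239.96 per year
Annual escrow total = $1,953.60 + $10,572.48 + $2,879.40 + $527.04 + $1,239.96 = $17,172.48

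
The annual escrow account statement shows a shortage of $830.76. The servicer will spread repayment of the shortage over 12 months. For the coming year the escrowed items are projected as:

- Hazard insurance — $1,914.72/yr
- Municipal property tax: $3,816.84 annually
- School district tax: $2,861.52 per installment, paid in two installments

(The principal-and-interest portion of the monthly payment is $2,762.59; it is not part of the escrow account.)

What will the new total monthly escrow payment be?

Hazard insurance — $1,914.72 annually
Municipal property tax — $3,816.84 annually
School district tax — $2,861.52 × 2 = $5,723.04 annually
Yearly total = $11,454.60
Per month = $11,454.60 ÷ 12 = $954.55
Monthly shortage recovery: $830.76 / 12 = $69.23
New monthly escrow = $954.55 + $69.23 = $1,023.78

$1,023.78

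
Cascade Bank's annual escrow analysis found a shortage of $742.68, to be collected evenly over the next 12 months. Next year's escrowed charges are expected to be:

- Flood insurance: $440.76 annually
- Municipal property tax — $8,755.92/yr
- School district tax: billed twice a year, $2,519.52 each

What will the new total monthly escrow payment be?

Flood insurance = $440.76 annually
Municipal property tax = $8,755.92 annually
School district tax = $2,519.52 × 2 = $5,039.04 annually
Annual escrow total = $440.76 + $8,755.92 + $5,039.04 = $14,235.72
Per month = $14,235.72 ÷ 12 = $1,186.31
Monthly shortage recovery: $742.68 ÷ 12 = $61.89
Adjusted monthly = $1,186.31 + $61.89 = $1,248.20

$1,248.20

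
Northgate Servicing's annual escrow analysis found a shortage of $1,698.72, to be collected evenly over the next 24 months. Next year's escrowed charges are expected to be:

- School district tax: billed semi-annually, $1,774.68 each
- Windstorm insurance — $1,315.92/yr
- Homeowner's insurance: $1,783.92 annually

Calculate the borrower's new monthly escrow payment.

School district tax: $1,774.68 × 2 = $3,549.36
Windstorm insurance: $1,315.92
Homeowner's insurance: $1,783.92
Yearly total = $3,549.36 + $1,315.92 + $1,783.92 = $6,649.20
Monthly = $6,649.20 ÷ 12 = $554.10
Monthly shortage recovery: $1,698.72 / 24 = $70.78
New monthly escrow = $554.10 + $70.78 = $624.88

$624.88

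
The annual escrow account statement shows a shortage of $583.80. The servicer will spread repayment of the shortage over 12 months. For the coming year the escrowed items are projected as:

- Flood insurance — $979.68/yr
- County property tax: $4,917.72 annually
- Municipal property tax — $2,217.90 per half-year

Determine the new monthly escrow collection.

Flood insurance: $979.68 per year
County property tax: $4,917.72 per year
Municipal property tax: $2,217.90 × 2 = $4,435.80 per year
Annual escrow total = $979.68 + $4,917.72 + $4,435.80 = $10,333.20
Per month = $10,333.20 ÷ 12 = $861.10
Shortage per month = $583.80 ÷ 12 = $48.65
New monthly escrow = $861.10 + $48.65 = $909.75

$909.75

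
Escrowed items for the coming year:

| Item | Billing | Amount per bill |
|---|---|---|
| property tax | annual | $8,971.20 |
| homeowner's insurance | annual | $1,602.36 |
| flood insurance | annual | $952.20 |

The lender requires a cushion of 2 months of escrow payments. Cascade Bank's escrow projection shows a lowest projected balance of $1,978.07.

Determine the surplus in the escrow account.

Property tax: $8,971.20 annually
Homeowner's insurance: $1,602.36 annually
Flood insurance: $952.20 annually
Combined annual = $11,525.76
Monthly escrow = $11,525.76 / 12 = $960.48
Cushion = 2 × $960.48 = $1,920.96
Surplus = $1,978.07 − $1,920.96 = $57.11

$57.11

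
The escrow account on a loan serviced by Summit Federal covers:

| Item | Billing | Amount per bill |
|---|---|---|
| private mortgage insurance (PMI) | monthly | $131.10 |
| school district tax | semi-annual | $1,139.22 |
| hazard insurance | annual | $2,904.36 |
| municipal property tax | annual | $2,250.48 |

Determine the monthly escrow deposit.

Private mortgage insurance (PMI) — $131.10 × 12 = $1,573.20
School district tax — $1,139.22 × 2 = $2,278.44
Hazard insurance — $2,904.36
Municipal property tax — $2,250.48
Yearly total = $1,573.20 + $2,278.44 + $2,904.36 + $2,250.48 = $9,006.48
Per month = $9,006.48 / 12 = $750.54

$750.54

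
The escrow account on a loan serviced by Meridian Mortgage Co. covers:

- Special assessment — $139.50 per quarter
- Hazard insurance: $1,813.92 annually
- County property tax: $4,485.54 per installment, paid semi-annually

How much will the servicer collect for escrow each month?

$945.25

Special assessment — $139.50 × 4 = $558.00 annually
Hazard insurance — $1,813.92 annually
County property tax — $4,485.54 × 2 = $8,971.08 annually
Total annual escrow = $11,343.00
Monthly = $11,343.00 ÷ 12 = $945.25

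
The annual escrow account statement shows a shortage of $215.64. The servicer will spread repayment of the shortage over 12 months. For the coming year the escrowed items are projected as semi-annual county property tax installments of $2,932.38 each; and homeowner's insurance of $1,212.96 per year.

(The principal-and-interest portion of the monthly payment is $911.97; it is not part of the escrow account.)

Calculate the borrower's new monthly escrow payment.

$607.78

County property tax = $2,932.38 × 2 = $5,864.76/yr
Homeowner's insurance = $1,212.96/yr
Yearly total = $5,864.76 + $1,212.96 = $7,077.72
Monthly escrow = $7,077.72 / 12 = $589.81
Shortage spread = $215.64 / 12 = $17.97/mo
New monthly escrow = $589.81 + $17.97 = $607.78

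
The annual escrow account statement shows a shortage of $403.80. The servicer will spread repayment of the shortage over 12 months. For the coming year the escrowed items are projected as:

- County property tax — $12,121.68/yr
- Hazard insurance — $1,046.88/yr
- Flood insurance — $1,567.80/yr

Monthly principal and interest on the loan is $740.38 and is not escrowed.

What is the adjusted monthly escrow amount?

County property tax = $12,121.68 annually
Hazard insurance = $1,046.88 annually
Flood insurance = $1,567.80 annually
Combined annual = $14,736.36
Monthly escrow = $14,736.36 / 12 = $1,228.03
Shortage per month = $403.80 / 12 = $33.65
New monthly escrow = $1,228.03 + $33.65 = $1,261.68

$1,261.68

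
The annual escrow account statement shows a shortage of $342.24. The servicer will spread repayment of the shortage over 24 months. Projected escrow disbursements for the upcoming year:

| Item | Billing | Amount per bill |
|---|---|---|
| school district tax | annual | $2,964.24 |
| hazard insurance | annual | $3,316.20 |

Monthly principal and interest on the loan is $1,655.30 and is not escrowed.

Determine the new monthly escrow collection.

School district tax — $2,964.24 per year
Hazard insurance — $3,316.20 per year
Total annual escrow = $2,964.24 + $3,316.20 = $6,280.44
Base monthly escrow = $6,280.44 / 12 = $523.37
Monthly shortage recovery: $342.24 ÷ 24 = $14.26
Adjusted monthly = $523.37 + $14.26 = $537.63

$537.63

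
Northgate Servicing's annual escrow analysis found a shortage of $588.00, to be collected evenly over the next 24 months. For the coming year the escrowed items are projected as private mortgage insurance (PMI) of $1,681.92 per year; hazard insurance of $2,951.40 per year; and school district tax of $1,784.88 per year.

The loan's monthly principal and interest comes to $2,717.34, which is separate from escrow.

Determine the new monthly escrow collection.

$559.35

Private mortgage insurance (PMI): $1,681.92
Hazard insurance: $2,951.40
School district tax: $1,784.88
Combined annual = $6,418.20
Base monthly escrow = $6,418.20 / 12 = $534.85
Monthly shortage recovery: $588.00 ÷ 24 = $24.50
Adjusted monthly = $534.85 + $24.50 = $559.35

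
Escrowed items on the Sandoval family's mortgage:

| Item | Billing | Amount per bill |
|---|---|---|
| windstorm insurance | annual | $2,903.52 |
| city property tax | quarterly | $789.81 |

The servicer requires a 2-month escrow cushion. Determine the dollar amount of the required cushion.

$1,010.46

Windstorm insurance — $2,903.52 per year
City property tax — $789.81 × 4 = $3,159.24 per year
Combined annual = $2,903.52 + $3,159.24 = $6,062.76
Monthly escrow = $6,062.76 / 12 = $505.23
Reserve = 2 × $505.23 = $1,010.46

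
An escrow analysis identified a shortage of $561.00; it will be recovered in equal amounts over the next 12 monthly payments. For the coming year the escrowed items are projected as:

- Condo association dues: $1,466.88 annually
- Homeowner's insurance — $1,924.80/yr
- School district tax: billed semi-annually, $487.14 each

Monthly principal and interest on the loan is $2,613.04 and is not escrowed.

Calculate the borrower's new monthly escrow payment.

$410.58

Condo association dues — $1,466.88/yr
Homeowner's insurance — $1,924.80/yr
School district tax — $487.14 × 2 = $974.28/yr
Combined annual = $4,365.96
Base monthly escrow = $4,365.96 / 12 = $363.83
Monthly shortage recovery: $561.00 ÷ 12 = $46.75
New monthly escrow = $363.83 + $46.75 = $410.58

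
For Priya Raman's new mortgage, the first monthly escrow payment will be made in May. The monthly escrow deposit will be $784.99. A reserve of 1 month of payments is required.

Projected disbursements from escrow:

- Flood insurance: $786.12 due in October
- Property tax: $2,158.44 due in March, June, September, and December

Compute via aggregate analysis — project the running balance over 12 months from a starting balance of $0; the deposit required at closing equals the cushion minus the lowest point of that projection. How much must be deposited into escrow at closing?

Cushion = 1 × $784.99 = $784.99
Trial balance (start $0, +$784.99 each month, − disbursements):
  May: +$784.99 → $784.99
  Jun: +$784.99 − $2,158.44 → -$588.46
  Jul: +$784.99 → $196.53
  Aug: +$784.99 → $981.52
  Sep: +$784.99 − $2,158.44 → -$391.93
  Oct: +$784.99 − $786.12 → -$393.06
  Nov: +$784.99 → $391.93
  Dec: +$784.99 − $2,158.44 → -$981.52
  Jan: +$784.99 → -$196.53
  Feb: +$784.99 → $588.46
  Mar: +$784.99 − $2,158.44 → -$784.99
  Apr: +$784.99 → $0.00
Lowest trial balance = -$981.52 (Dec)
Initial deposit = cushion − low point = $784.99 − (-$981.52) = $1,766.51

$1,766.51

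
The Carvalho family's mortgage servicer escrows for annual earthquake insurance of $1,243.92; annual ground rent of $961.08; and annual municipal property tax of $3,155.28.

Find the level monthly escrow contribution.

$446.69

Earthquake insurance = $1,243.92 per year
Ground rent = $961.08 per year
Municipal property tax = $3,155.28 per year
Combined annual = $5,360.28
Base monthly escrow = $5,360.28 / 12 = $446.69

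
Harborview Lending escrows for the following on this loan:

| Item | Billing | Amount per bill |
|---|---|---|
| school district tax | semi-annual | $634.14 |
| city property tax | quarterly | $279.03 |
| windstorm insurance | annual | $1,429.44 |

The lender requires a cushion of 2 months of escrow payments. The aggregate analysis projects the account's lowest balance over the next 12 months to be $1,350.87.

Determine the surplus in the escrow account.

$715.23

School district tax = $634.14 × 2 = $1,268.28
City property tax = $279.03 × 4 = $1,116.12
Windstorm insurance = $1,429.44
Total per year = $3,813.84
Per month = $3,813.84 / 12 = $317.82
Cushion = 2 × $317.82 = $635.64
Surplus = $1,350.87 − $635.64 = $715.23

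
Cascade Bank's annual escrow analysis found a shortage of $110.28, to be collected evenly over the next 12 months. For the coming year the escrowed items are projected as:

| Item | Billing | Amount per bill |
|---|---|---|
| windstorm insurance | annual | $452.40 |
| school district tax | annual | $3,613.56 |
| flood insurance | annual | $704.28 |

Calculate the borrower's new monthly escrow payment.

Windstorm insurance: $452.40 annually
School district tax: $3,613.56 annually
Flood insurance: $704.28 annually
Annual escrow total = $4,770.24
Per month = $4,770.24 ÷ 12 = $397.52
Shortage per month = $110.28 / 12 = $9.19
New monthly escrow = $397.52 + $9.19 = $406.71

$406.71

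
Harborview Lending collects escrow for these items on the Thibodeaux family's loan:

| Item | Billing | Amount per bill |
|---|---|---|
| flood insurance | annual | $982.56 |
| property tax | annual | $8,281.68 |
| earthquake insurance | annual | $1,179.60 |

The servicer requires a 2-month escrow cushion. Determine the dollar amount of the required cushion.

Flood insurance: $982.56 annually
Property tax: $8,281.68 annually
Earthquake insurance: $1,179.60 annually
Combined annual = $10,443.84
Monthly escrow = $10,443.84 / 12 = $870.32
Cushion = 2 × $870.32 = $1,740.64

$1,740.64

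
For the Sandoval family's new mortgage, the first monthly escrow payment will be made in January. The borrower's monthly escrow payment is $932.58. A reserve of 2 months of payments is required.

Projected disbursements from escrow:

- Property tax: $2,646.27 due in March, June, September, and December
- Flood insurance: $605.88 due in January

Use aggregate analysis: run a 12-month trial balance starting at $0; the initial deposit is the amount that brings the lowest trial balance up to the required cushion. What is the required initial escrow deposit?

Cushion = 2 × $932.58 = $1,865.16
Trial balance (start $0, +$932.58 each month, − disbursements):
  Jan: +$932.58 − $605.88 → $326.70
  Feb: +$932.58 → $1,259.28
  Mar: +$932.58 − $2,646.27 → -$454.41
  Apr: +$932.58 → $478.17
  May: +$932.58 → $1,410.75
  Jun: +$932.58 − $2,646.27 → -$302.94
  Jul: +$932.58 → $629.64
  Aug: +$932.58 → $1,562.22
  Sep: +$932.58 − $2,646.27 → -$151.47
  Oct: +$932.58 → $781.11
  Nov: +$932.58 → $1,713.69
  Dec: +$932.58 − $2,646.27 → $0.00
Lowest trial balance = -$454.41 (Mar)
Initial deposit = cushion − low point = $1,865.16 − (-$454.41) = $2,319.57

$2,319.57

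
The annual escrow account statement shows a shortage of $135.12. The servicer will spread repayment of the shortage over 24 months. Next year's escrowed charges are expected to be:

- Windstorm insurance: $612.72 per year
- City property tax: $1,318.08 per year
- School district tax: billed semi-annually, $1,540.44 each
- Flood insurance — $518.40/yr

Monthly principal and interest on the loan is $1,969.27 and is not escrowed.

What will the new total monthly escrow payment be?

$466.47

Windstorm insurance = $612.72 annually
City property tax = $1,318.08 annually
School district tax = $1,540.44 × 2 = $3,080.88 annually
Flood insurance = $518.40 annually
Total annual escrow = $612.72 + $1,318.08 + $3,080.88 + $518.40 = $5,530.08
Monthly escrow = $5,530.08 / 12 = $460.84
Shortage per month = $135.12 ÷ 24 = $5.63
Adjusted monthly = $460.84 + $5.63 = $466.47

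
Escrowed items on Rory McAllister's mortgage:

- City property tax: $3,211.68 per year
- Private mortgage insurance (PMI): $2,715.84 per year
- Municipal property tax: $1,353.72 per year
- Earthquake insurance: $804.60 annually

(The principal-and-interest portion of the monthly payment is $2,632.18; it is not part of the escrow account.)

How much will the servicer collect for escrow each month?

$673.82

City property tax = $3,211.68
Private mortgage insurance (PMI) = $2,715.84
Municipal property tax = $1,353.72
Earthquake insurance = $804.60
Combined annual = $8,085.84
Per month = $8,085.84 / 12 = $673.82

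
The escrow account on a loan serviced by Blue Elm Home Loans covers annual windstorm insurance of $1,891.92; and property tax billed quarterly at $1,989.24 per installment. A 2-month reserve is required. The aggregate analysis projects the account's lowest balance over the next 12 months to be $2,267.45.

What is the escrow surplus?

$625.97

Windstorm insurance: $1,891.92 annually
Property tax: $1,989.24 × 4 = $7,956.96 annually
Annual escrow total = $9,848.88
Base monthly escrow = $9,848.88 / 12 = $820.74
Required reserve = 2 × $820.74 = $1,641.48
Surplus = $2,267.45 − $1,641.48 = $625.97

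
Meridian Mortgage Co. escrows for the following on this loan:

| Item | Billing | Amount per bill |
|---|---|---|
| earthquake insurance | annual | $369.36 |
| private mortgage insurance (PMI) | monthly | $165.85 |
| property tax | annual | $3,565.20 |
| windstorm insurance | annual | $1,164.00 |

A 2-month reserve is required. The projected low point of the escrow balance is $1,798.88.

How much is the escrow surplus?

Earthquake insurance = $369.36 annually
Private mortgage insurance (PMI) = $165.85 × 12 = $1,990.20 annually
Property tax = $3,565.20 annually
Windstorm insurance = $1,164.00 annually
Combined annual = $369.36 + $1,990.20 + $3,565.20 + $1,164.00 = $7,088.76
Monthly escrow = $7,088.76 / 12 = $590.73
Required reserve = 2 × $590.73 = $1,181.46
Excess over cushion: $1,798.88 − $1,181.46 = $617.42

$617.42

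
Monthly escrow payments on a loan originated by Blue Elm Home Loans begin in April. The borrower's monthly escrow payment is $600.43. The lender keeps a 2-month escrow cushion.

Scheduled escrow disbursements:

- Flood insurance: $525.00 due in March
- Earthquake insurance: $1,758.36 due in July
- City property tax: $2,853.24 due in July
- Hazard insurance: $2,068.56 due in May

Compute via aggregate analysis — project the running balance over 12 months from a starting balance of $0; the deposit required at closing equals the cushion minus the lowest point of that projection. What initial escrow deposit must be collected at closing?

$5,479.30

Cushion = 2 × $600.43 = $1,200.86
Trial balance (start $0, +$600.43 each month, − disbursements):
  Apr: +$600.43 → $600.43
  May: +$600.43 − $2,068.56 → -$867.70
  Jun: +$600.43 → -$267.27
  Jul: +$600.43 − $4,611.60 → -$4,278.44
  Aug: +$600.43 → -$3,678.01
  Sep: +$600.43 → -$3,077.58
  Oct: +$600.43 → -$2,477.15
  Nov: +$600.43 → -$1,876.72
  Dec: +$600.43 → -$1,276.29
  Jan: +$600.43 → -$675.86
  Feb: +$600.43 → -$75.43
  Mar: +$600.43 − $525.00 → $0.00
Lowest trial balance = -$4,278.44 (Jul)
Initial deposit = cushion − low point = $1,200.86 − (-$4,278.44) = $5,479.30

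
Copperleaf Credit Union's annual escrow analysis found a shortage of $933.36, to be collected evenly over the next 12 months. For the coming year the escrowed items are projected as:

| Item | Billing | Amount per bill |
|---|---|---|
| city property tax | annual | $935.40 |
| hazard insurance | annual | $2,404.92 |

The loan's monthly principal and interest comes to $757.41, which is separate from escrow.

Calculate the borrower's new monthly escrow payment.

City property tax = $935.40 per year
Hazard insurance = $2,404.92 per year
Combined annual = $935.40 + $2,404.92 = $3,340.32
Monthly escrow = $3,340.32 ÷ 12 = $278.36
Shortage per month = $933.36 ÷ 12 = $77.78
New monthly escrow = $278.36 + $77.78 = $356.14

$356.14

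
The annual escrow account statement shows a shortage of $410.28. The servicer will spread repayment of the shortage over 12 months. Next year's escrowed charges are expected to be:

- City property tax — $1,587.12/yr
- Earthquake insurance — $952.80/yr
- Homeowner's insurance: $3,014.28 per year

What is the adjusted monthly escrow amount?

City property tax: $1,587.12
Earthquake insurance: $952.80
Homeowner's insurance: $3,014.28
Yearly total = $1,587.12 + $952.80 + $3,014.28 = $5,554.20
Per month = $5,554.20 ÷ 12 = $462.85
Monthly shortage recovery: $410.28 ÷ 12 = $34.19
Adjusted monthly = $462.85 + $34.19 = $497.04

$497.04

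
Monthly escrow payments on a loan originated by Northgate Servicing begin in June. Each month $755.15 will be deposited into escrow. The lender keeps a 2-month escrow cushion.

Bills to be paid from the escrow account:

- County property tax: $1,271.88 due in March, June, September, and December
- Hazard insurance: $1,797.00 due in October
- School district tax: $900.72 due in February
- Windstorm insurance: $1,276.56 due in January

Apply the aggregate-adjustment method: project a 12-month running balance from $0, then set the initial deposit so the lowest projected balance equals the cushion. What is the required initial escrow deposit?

$3,020.60

Cushion = 2 × $755.15 = $1,510.30
Trial balance (start $0, +$755.15 each month, − disbursements):
  Jun: +$755.15 − $1,271.88 → -$516.73
  Jul: +$755.15 → $238.42
  Aug: +$755.15 → $993.57
  Sep: +$755.15 − $1,271.88 → $476.84
  Oct: +$755.15 − $1,797.00 → -$565.01
  Nov: +$755.15 → $190.14
  Dec: +$755.15 − $1,271.88 → -$326.59
  Jan: +$755.15 − $1,276.56 → -$848.00
  Feb: +$755.15 − $900.72 → -$993.57
  Mar: +$755.15 − $1,271.88 → -$1,510.30
  Apr: +$755.15 → -$755.15
  May: +$755.15 → $0.00
Lowest trial balance = -$1,510.30 (Mar)
Initial deposit = cushion − low point = $1,510.30 − (-$1,510.30) = $3,020.60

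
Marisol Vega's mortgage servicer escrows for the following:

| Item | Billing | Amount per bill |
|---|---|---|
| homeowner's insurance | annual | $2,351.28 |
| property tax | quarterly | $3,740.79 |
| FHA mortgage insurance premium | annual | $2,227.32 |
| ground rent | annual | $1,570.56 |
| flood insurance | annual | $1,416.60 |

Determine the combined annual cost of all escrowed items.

$22,528.92

Homeowner's insurance: $2,351.28 annually
Property tax: $3,740.79 × 4 = $14,963.16 annually
FHA mortgage insurance premium: $2,227.32 annually
Ground rent: $1,570.56 annually
Flood insurance: $1,416.60 annually
Yearly total = $22,528.92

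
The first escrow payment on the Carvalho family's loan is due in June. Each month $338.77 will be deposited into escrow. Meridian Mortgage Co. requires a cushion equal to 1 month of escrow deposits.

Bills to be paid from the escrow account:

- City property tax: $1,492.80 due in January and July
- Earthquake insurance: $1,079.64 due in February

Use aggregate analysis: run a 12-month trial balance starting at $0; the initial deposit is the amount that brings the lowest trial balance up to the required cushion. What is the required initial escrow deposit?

$1,355.08

Cushion = 1 × $338.77 = $338.77
Trial balance (start $0, +$338.77 each month, − disbursements):
  Jun: +$338.77 → $338.77
  Jul: +$338.77 − $1,492.80 → -$815.26
  Aug: +$338.77 → -$476.49
  Sep: +$338.77 → -$137.72
  Oct: +$338.77 → $201.05
  Nov: +$338.77 → $539.82
  Dec: +$338.77 → $878.59
  Jan: +$338.77 − $1,492.80 → -$275.44
  Feb: +$338.77 − $1,079.64 → -$1,016.31
  Mar: +$338.77 → -$677.54
  Apr: +$338.77 → -$338.77
  May: +$338.77 → $0.00
Lowest trial balance = -$1,016.31 (Feb)
Initial deposit = cushion − low point = $338.77 − (-$1,016.31) = $1,355.08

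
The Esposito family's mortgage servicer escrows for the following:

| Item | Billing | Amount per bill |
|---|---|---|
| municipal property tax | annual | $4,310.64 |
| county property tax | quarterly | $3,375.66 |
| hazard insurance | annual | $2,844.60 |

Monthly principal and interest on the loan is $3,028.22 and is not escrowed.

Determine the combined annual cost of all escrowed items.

$20,657.88

Municipal property tax — $4,310.64/yr
County property tax — $3,375.66 × 4 = $13,502.64/yr
Hazard insurance — $2,844.60/yr
Combined annual = $20,657.88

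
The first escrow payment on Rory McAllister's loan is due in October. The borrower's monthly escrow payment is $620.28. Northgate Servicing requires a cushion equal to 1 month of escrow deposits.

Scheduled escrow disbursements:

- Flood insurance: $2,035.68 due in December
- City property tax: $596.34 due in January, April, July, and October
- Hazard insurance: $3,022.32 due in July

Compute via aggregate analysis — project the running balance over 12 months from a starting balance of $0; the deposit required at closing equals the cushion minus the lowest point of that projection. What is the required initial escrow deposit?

Cushion = 1 × $620.28 = $620.28
Trial balance (start $0, +$620.28 each month, − disbursements):
  Oct: +$620.28 − $596.34 → $23.94
  Nov: +$620.28 → $644.22
  Dec: +$620.28 − $2,035.68 → -$771.18
  Jan: +$620.28 − $596.34 → -$747.24
  Feb: +$620.28 → -$126.96
  Mar: +$620.28 → $493.32
  Apr: +$620.28 − $596.34 → $517.26
  May: +$620.28 → $1,137.54
  Jun: +$620.28 → $1,757.82
  Jul: +$620.28 − $3,618.66 → -$1,240.56
  Aug: +$620.28 → -$620.28
  Sep: +$620.28 → $0.00
Lowest trial balance = -$1,240.56 (Jul)
Initial deposit = cushion − low point = $620.28 − (-$1,240.56) = $1,860.84

$1,860.84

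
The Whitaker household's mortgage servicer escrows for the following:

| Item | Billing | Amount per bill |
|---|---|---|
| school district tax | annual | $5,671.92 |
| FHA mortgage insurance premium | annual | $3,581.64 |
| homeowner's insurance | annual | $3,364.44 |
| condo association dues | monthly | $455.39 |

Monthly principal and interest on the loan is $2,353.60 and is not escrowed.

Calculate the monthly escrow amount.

School district tax: $5,671.92 per year
FHA mortgage insurance premium: $3,581.64 per year
Homeowner's insurance: $3,364.44 per year
Condo association dues: $455.39 × 12 = $5,464.68 per year
Combined annual = $5,671.92 + $3,581.64 + $3,364.44 + $5,464.68 = $18,082.68
Monthly = $18,082.68 / 12 = $1,506.89

$1,506.89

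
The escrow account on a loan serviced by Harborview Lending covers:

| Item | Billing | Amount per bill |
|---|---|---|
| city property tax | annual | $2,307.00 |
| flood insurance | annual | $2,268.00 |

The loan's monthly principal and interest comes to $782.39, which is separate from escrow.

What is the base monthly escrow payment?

$381.25

City property tax — $2,307.00 annually
Flood insurance — $2,268.00 annually
Combined annual = $4,575.00
Monthly = $4,575.00 ÷ 12 = $381.25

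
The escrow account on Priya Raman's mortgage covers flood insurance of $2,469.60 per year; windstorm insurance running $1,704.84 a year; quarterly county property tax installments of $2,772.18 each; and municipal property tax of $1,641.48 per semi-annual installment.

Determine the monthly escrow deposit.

Flood insurance: $2,469.60 annually
Windstorm insurance: $1,704.84 annually
County property tax: $2,772.18 × 4 = $11,088.72 annually
Municipal property tax: $1,641.48 × 2 = $3,282.96 annually
Total per year = $18,546.12
Monthly = $18,546.12 / 12 = $1,545.51

$1,545.51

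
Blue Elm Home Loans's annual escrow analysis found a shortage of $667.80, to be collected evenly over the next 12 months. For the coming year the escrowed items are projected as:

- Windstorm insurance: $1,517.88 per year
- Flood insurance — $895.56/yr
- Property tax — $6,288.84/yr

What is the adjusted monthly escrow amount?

$780.84

Windstorm insurance = $1,517.88 per year
Flood insurance = $895.56 per year
Property tax = $6,288.84 per year
Total per year = $1,517.88 + $895.56 + $6,288.84 = $8,702.28
Base monthly escrow = $8,702.28 ÷ 12 = $725.19
Shortage per month = $667.80 / 12 = $55.65
New monthly escrow = $725.19 + $55.65 = $780.84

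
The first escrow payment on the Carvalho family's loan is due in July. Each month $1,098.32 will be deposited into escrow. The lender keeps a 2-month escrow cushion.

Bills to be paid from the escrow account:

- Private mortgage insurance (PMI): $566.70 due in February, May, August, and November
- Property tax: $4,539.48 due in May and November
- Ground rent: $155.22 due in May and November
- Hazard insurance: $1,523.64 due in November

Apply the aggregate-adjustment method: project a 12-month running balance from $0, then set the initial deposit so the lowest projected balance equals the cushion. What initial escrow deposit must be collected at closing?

$4,056.78

Cushion = 2 × $1,098.32 = $2,196.64
Trial balance (start $0, +$1,098.32 each month, − disbursements):
  Jul: +$1,098.32 → $1,098.32
  Aug: +$1,098.32 − $566.70 → $1,629.94
  Sep: +$1,098.32 → $2,728.26
  Oct: +$1,098.32 → $3,826.58
  Nov: +$1,098.32 − $6,785.04 → -$1,860.14
  Dec: +$1,098.32 → -$761.82
  Jan: +$1,098.32 → $336.50
  Feb: +$1,098.32 − $566.70 → $868.12
  Mar: +$1,098.32 → $1,966.44
  Apr: +$1,098.32 → $3,064.76
  May: +$1,098.32 − $5,261.40 → -$1,098.32
  Jun: +$1,098.32 → $0.00
Lowest trial balance = -$1,860.14 (Nov)
Initial deposit = cushion − low point = $2,196.64 − (-$1,860.14) = $4,056.78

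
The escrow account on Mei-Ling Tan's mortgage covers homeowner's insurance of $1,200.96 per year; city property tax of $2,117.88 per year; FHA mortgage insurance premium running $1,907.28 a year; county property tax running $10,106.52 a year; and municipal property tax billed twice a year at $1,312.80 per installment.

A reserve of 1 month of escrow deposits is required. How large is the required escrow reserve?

$1,496.52

Homeowner's insurance — $1,200.96 per year
City property tax — $2,117.88 per year
FHA mortgage insurance premium — $1,907.28 per year
County property tax — $10,106.52 per year
Municipal property tax — $1,312.80 × 2 = $2,625.60 per year
Combined annual = $1,200.96 + $2,117.88 + $1,907.28 + $10,106.52 + $2,625.60 = $17,958.24
Per month = $17,958.24 ÷ 12 = $1,496.52
Reserve = 1 × $1,496.52 = $1,496.52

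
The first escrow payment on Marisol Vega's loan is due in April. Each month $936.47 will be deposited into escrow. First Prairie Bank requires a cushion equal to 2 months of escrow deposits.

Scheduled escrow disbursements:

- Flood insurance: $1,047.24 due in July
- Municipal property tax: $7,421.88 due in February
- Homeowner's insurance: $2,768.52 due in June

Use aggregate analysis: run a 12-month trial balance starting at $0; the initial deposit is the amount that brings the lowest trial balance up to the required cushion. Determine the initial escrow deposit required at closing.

$2,809.41

Cushion = 2 × $936.47 = $1,872.94
Trial balance (start $0, +$936.47 each month, − disbursements):
  Apr: +$936.47 → $936.47
  May: +$936.47 → $1,872.94
  Jun: +$936.47 − $2,768.52 → $40.89
  Jul: +$936.47 − $1,047.24 → -$69.88
  Aug: +$936.47 → $866.59
  Sep: +$936.47 → $1,803.06
  Oct: +$936.47 → $2,739.53
  Nov: +$936.47 → $3,676.00
  Dec: +$936.47 → $4,612.47
  Jan: +$936.47 → $5,548.94
  Feb: +$936.47 − $7,421.88 → -$936.47
  Mar: +$936.47 → $0.00
Lowest trial balance = -$936.47 (Feb)
Initial deposit = cushion − low point = $1,872.94 − (-$936.47) = $2,809.41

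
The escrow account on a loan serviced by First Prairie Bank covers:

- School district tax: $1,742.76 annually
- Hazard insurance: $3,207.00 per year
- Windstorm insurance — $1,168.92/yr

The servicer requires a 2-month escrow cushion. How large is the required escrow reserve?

School district tax = $1,742.76 annually
Hazard insurance = $3,207.00 annually
Windstorm insurance = $1,168.92 annually
Total per year = $1,742.76 + $3,207.00 + $1,168.92 = $6,118.68
Base monthly escrow = $6,118.68 ÷ 12 = $509.89
Cushion = 2 × $509.89 = $1,019.78

$1,019.78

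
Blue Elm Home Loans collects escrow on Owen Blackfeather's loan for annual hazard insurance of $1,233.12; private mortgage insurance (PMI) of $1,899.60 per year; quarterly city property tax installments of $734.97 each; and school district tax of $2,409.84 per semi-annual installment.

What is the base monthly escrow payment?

Hazard insurance = $1,233.12/yr
Private mortgage insurance (PMI) = $1,899.60/yr
City property tax = $734.97 × 4 = $2,939.88/yr
School district tax = $2,409.84 × 2 = $4,819.68/yr
Total annual escrow = $1,233.12 + $1,899.60 + $2,939.88 + $4,819.68 = $10,892.28
Per month = $10,892.28 / 12 = $907.69

$907.69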